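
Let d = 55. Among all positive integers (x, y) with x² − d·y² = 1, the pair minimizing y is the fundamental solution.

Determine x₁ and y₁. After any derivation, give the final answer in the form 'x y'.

[7; 2,2,2,14] for √55; ℓ=4 ⇒ convergent index 3
k=0  a_k=7  p_k/q_k = 7/1
…
k=2  a_k=2  p_k/q_k = 37/5
k=3  a_k=2  p_k/q_k = 89/12
→ (89, 12).  Check: 89²=7921, 55·12²=7920, difference 1.

89 12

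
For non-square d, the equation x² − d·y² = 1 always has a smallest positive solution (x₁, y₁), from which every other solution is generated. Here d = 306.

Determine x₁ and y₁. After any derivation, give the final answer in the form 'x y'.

35 2

d=306: √d = [17; 2,34] (ℓ=2, even), read p_1/q_1
step 0: (17, 1)  from 17·(1,0) + (0,1)
step 1: (35, 2)  from 2·(17,1) + (1,0)
→ (35, 2).  Check: 35²=1225, 306·2²=1224, difference 1.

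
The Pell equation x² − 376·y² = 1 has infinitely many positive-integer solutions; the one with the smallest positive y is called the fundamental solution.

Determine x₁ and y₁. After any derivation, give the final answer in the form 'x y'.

2143295 110532

√376 = [19; 2,1,1,3,1,…,1,2,38, …], period ℓ=16 (even) → k=15
k=0  a_k=19  p_k/q_k = 19/1
…
k=3  a_k=1  p_k/q_k = 97/5
k=4  a_k=3  p_k/q_k = 349/18
k=5  a_k=1  p_k/q_k = 446/23
k=6  a_k=2  p_k/q_k = 1241/64
…
k=10  a_k=2  p_k/q_k = 70621/3642
k=11  a_k=1  p_k/q_k = 99455/5129
…
k=13  a_k=1  p_k/q_k = 468441/24158
k=14  a_k=1  p_k/q_k = 837427/43187
k=15  a_k=2  p_k/q_k = 2143295/110532
(x₁, y₁) = (2143295, 110532);  2143295² − 376·110532² = 1 ✓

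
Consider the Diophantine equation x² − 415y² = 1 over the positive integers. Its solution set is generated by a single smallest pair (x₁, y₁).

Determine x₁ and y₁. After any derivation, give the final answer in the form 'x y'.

18412804 903849

√415 = [20; 2,1,2,4,6,…,1,2,40, …], period ℓ=16 (even) → k=15
i=0: a=20 ⇒ p=20, q=1
i=1: a=2 ⇒ p=41, q=2
i=2: a=1 ⇒ p=61, q=3
…
i=4: a=4 ⇒ p=713, q=35
i=5: a=6 ⇒ p=4441, q=218
…
i=9: a=1 ⇒ p=43534, q=2137
i=10: a=1 ⇒ p=77473, q=3803
i=11: a=6 ⇒ p=508372, q=24955
i=12: a=4 ⇒ p=2110961, q=103623
i=13: a=2 ⇒ p=4730294, q=232201
i=14: a=1 ⇒ p=6841255, q=335824
i=15: a=2 ⇒ p=18412804, q=903849
fundamental: x₁=18412804, y₁=903849  (since 339031351142416 − 415·816943014801 = 1)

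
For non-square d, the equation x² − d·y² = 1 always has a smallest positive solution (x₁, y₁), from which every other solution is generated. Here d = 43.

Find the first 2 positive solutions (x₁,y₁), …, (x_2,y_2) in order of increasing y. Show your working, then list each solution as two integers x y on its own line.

√43 = [6; 1,1,3,1,5,1,3,1,1,12, …], period ℓ=10 (even) → k=9
i=0: a=6 ⇒ p=6, q=1
i=1: a=1 ⇒ p=7, q=1
i=2: a=1 ⇒ p=13, q=2
i=3: a=3 ⇒ p=46, q=7
i=4: a=1 ⇒ p=59, q=9
i=5: a=5 ⇒ p=341, q=52
i=6: a=1 ⇒ p=400, q=61
i=7: a=3 ⇒ p=1541, q=235
i=8: a=1 ⇒ p=1941, q=296
i=9: a=1 ⇒ p=3482, q=531
(x₁, y₁) = (3482, 531);  3482² − 43·531² = 1 ✓
k=2:  x_2 = 3482·3482+43·531·531 = 24248647,  y_2 = 3482·531+531·3482 = 3697884

3482 531
24248647 3697884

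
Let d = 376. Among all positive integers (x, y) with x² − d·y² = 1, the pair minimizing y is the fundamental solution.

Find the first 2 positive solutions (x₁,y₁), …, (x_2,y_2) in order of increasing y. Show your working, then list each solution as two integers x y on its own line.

[19; 2,1,1,3,1,…,1,2,38] for √376; ℓ=16 ⇒ convergent index 15
k=0  a_k=19  p_k/q_k = 19/1
…
k=2  a_k=1  p_k/q_k = 58/3
…
k=4  a_k=3  p_k/q_k = 349/18
k=5  a_k=1  p_k/q_k = 446/23
k=6  a_k=2  p_k/q_k = 1241/64
…
k=14  a_k=1  p_k/q_k = 837427/43187
k=15  a_k=2  p_k/q_k = 2143295/110532
fundamental: x₁=2143295, y₁=110532  (since 4593713457025 − 376·12217323024 = 1)
k=2:  x_2 = 2143295·2143295+376·110532·110532 = 9187426914049,  y_2 = 2143295·110532+110532·2143295 = 473805365880

2143295 110532
9187426914049 473805365880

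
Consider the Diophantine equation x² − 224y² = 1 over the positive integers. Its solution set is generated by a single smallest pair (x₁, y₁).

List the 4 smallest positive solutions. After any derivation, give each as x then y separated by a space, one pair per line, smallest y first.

15 1
449 30
13455 899
403201 26940

[14; 1,28] for √224; ℓ=2 ⇒ convergent index 1
a_0=14:  p_0=14·1+0=14,  q_0=14·0+1=1
a_1=1:  p_1=1·14+1=15,  q_1=1·1+0=1
fundamental: x₁=15, y₁=1  (since 225 − 224·1 = 1)
k=2:  x_2 = 15·15+224·1·1 = 449,  y_2 = 15·1+1·15 = 30
k=3:  x_3 = 15·449+224·1·30 = 13455,  y_3 = 15·30+1·449 = 899
k=4:  x_4 = 15·13455+224·1·899 = 403201,  y_4 = 15·899+1·13455 = 26940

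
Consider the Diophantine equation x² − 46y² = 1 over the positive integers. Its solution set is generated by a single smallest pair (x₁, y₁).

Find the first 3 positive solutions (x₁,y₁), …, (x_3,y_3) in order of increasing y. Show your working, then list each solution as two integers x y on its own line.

24335 3588
1184384449 174627960
57643991108495 8499142809612

√46 → a₀=6, period (1,3,1,1,2,6,2,1,1,3,1,12); ℓ=12 even so k=11
k=0  a_k=6  p_k/q_k = 6/1
k=1  a_k=1  p_k/q_k = 7/1
…
k=3  a_k=1  p_k/q_k = 34/5
…
k=9  a_k=1  p_k/q_k = 5297/781
k=10  a_k=3  p_k/q_k = 19038/2807
k=11  a_k=1  p_k/q_k = 24335/3588
(x₁, y₁) = (24335, 3588);  24335² − 46·3588² = 1 ✓
k=2:  x_2 = 24335·24335+46·3588·3588 = 1184384449,  y_2 = 24335·3588+3588·24335 = 174627960
k=3:  x_3 = 24335·1184384449+46·3588·174627960 = 57643991108495,  y_3 = 24335·174627960+3588·1184384449 = 8499142809612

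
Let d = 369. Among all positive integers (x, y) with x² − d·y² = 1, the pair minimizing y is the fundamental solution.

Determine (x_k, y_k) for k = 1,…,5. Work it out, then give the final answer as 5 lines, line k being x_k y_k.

8396801 437120
141012534067201 7340819306240
2368108374136006451201 123278797782910239360
39769069528107045198367948801 2070295065004669620717268480
667865925565355162349028245713920001 34767711344252426473018978470025600

[19; 4,1,3,2,7,4,7,2,3,1,4,38] for √369; ℓ=12 ⇒ convergent index 11
a_0=19:  p_0=19·1+0=19,  q_0=19·0+1=1
a_1=4:  p_1=4·19+1=77,  q_1=4·1+0=4
a_2=1:  p_2=1·77+19=96,  q_2=1·4+1=5
…
a_4=2:  p_4=2·365+96=826,  q_4=2·19+5=43
a_5=7:  p_5=7·826+365=6147,  q_5=7·43+19=320
…
a_7=7:  p_7=7·25414+6147=184045,  q_7=7·1323+320=9581
a_8=2:  p_8=2·184045+25414=393504,  q_8=2·9581+1323=20485
a_9=3:  p_9=3·393504+184045=1364557,  q_9=3·20485+9581=71036
a_10=1:  p_10=1·1364557+393504=1758061,  q_10=1·71036+20485=91521
a_11=4:  p_11=4·1758061+1364557=8396801,  q_11=4·91521+71036=437120
fundamental: x₁=8396801, y₁=437120  (since 70506267033601 − 369·191073894400 = 1)
n=2: (8396801,437120)∘(8396801,437120) = (8396801·8396801+369·437120·437120, 8396801·437120+437120·8396801) = (141012534067201,7340819306240)
n=3: (141012534067201,7340819306240)∘(8396801,437120) = (8396801·141012534067201+369·437120·7340819306240, 8396801·7340819306240+437120·141012534067201) = (2368108374136006451201,123278797782910239360)
n=4: (2368108374136006451201,123278797782910239360)∘(8396801,437120) = (8396801·2368108374136006451201+369·437120·123278797782910239360, 8396801·123278797782910239360+437120·2368108374136006451201) = (39769069528107045198367948801,2070295065004669620717268480)
n=5: (39769069528107045198367948801,2070295065004669620717268480)∘(8396801,437120) = (8396801·39769069528107045198367948801+369·437120·2070295065004669620717268480, 8396801·2070295065004669620717268480+437120·39769069528107045198367948801) = (667865925565355162349028245713920001,34767711344252426473018978470025600)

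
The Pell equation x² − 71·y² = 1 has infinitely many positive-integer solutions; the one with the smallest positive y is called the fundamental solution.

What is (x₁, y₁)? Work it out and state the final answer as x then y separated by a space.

3480 413

√71 → a₀=8, period (2,2,1,7,1,2,2,16); ℓ=8 even so k=7
a_0=8:  p_0=8·1+0=8,  q_0=8·0+1=1
…
a_3=1:  p_3=1·42+17=59,  q_3=1·5+2=7
…
a_6=2:  p_6=2·514+455=1483,  q_6=2·61+54=176
a_7=2:  p_7=2·1483+514=3480,  q_7=2·176+61=413
(x₁, y₁) = (3480, 413);  3480² − 71·413² = 1 ✓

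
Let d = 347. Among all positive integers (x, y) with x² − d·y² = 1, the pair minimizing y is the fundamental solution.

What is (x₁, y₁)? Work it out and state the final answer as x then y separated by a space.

641602 34443

√347 = [18; 1,1,1,2,4,…,1,1,36, …], period ℓ=14 (even) → k=13
step 0: (18, 1)  from 18·(1,0) + (0,1)
step 1: (19, 1)  from 1·(18,1) + (1,0)
step 2: (37, 2)  from 1·(19,1) + (18,1)
…
step 4: (149, 8)  from 2·(56,3) + (37,2)
step 5: (652, 35)  from 4·(149,8) + (56,3)
step 6: (801, 43)  from 1·(652,35) + (149,8)
step 7: (14269, 766)  from 17·(801,43) + (652,35)
step 8: (15070, 809)  from 1·(14269,766) + (801,43)
step 9: (74549, 4002)  from 4·(15070,809) + (14269,766)
step 10: (164168, 8813)  from 2·(74549,4002) + (15070,809)
step 11: (238717, 12815)  from 1·(164168,8813) + (74549,4002)
step 12: (402885, 21628)  from 1·(238717,12815) + (164168,8813)
step 13: (641602, 34443)  from 1·(402885,21628) + (238717,12815)
→ (641602, 34443).  Check: 641602²=411653126404, 347·34443²=411653126403, difference 1.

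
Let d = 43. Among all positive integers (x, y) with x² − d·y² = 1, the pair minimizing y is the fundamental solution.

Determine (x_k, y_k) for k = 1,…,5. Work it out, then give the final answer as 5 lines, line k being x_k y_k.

√43 → a₀=6, period (1,1,3,1,5,1,3,1,1,12); ℓ=10 even so k=9
step 0: (6, 1)  from 6·(1,0) + (0,1)
step 1: (7, 1)  from 1·(6,1) + (1,0)
…
step 3: (46, 7)  from 3·(13,2) + (7,1)
step 4: (59, 9)  from 1·(46,7) + (13,2)
step 5: (341, 52)  from 5·(59,9) + (46,7)
step 6: (400, 61)  from 1·(341,52) + (59,9)
…
step 8: (1941, 296)  from 1·(1541,235) + (400,61)
step 9: (3482, 531)  from 1·(1941,296) + (1541,235)
fundamental: x₁=3482, y₁=531  (since 12124324 − 43·281961 = 1)
k=2:  x_2 = 3482·3482+43·531·531 = 24248647,  y_2 = 3482·531+531·3482 = 3697884
k=3:  x_3 = 3482·24248647+43·531·3697884 = 168867574226,  y_3 = 3482·3697884+531·24248647 = 25752063645
k=4:  x_4 = 3482·168867574226+43·531·25752063645 = 1175993762661217,  y_4 = 3482·25752063645+531·168867574226 = 179337367525896
k=5:  x_5 = 3482·1175993762661217+43·531·179337367525896 = 8189620394305140962,  y_5 = 3482·179337367525896+531·1175993762661217 = 1248905401698276099

3482 531
24248647 3697884
168867574226 25752063645
1175993762661217 179337367525896
8189620394305140962 1248905401698276099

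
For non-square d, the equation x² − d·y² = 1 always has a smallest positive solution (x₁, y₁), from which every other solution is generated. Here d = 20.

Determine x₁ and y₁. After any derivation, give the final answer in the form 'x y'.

9 2

[4; 2,8] for √20; ℓ=2 ⇒ convergent index 1
i=0: a=4 ⇒ p=4, q=1
i=1: a=2 ⇒ p=9, q=2
fundamental: x₁=9, y₁=2  (since 81 − 20·4 = 1)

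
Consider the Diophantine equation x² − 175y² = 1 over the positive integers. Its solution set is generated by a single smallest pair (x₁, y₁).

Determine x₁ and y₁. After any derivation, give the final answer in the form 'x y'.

2024 153

[13; 4,2,1,2,4,26] for √175; ℓ=6 ⇒ convergent index 5
i=0: a=13 ⇒ p=13, q=1
…
i=4: a=2 ⇒ p=463, q=35
i=5: a=4 ⇒ p=2024, q=153
(x₁, y₁) = (2024, 153);  2024² − 175·153² = 1 ✓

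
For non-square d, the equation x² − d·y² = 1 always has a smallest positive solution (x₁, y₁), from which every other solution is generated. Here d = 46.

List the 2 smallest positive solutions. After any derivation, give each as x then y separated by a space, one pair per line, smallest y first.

d=46: √d = [6; 1,3,1,1,2,6,2,1,1,3,1,12] (ℓ=12, even), read p_11/q_11
i=0: a=6 ⇒ p=6, q=1
i=1: a=1 ⇒ p=7, q=1
…
i=3: a=1 ⇒ p=34, q=5
i=4: a=1 ⇒ p=61, q=9
i=5: a=2 ⇒ p=156, q=23
i=6: a=6 ⇒ p=997, q=147
…
i=8: a=1 ⇒ p=3147, q=464
i=9: a=1 ⇒ p=5297, q=781
i=10: a=3 ⇒ p=19038, q=2807
i=11: a=1 ⇒ p=24335, q=3588
fundamental: x₁=24335, y₁=3588  (since 592192225 − 46·12873744 = 1)
(x_2, y_2) = (24335·24335 + 46·3588·3588, 24335·3588 + 3588·24335) = (1184384449, 174627960)

24335 3588
1184384449 174627960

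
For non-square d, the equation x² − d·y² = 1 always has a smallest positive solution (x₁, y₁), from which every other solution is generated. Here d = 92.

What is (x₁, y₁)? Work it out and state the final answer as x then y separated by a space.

√92 = [9; 1,1,2,4,2,1,1,18, …], period ℓ=8 (even) → k=7
step 0: (9, 1)  from 9·(1,0) + (0,1)
step 1: (10, 1)  from 1·(9,1) + (1,0)
step 2: (19, 2)  from 1·(10,1) + (9,1)
…
step 6: (681, 71)  from 1·(470,49) + (211,22)
step 7: (1151, 120)  from 1·(681,71) + (470,49)
→ (1151, 120).  Check: 1151²=1324801, 92·120²=1324800, difference 1.

1151 120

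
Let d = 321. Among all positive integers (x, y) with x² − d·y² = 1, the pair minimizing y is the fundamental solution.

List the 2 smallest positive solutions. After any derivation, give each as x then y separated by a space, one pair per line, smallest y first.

215 12
92449 5160

[17; 1,10,1,34] for √321; ℓ=4 ⇒ convergent index 3
k=0  a_k=17  p_k/q_k = 17/1
k=1  a_k=1  p_k/q_k = 18/1
k=2  a_k=10  p_k/q_k = 197/11
k=3  a_k=1  p_k/q_k = 215/12
→ (215, 12).  Check: 215²=46225, 321·12²=46224, difference 1.
k=2:  x_2 = 215·215+321·12·12 = 92449,  y_2 = 215·12+12·215 = 5160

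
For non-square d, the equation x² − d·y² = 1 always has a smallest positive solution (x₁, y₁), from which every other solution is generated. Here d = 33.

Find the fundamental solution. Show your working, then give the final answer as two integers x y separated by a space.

23 4

√33 → a₀=5, period (1,2,1,10); ℓ=4 even so k=3
step 0: (5, 1)  from 5·(1,0) + (0,1)
step 1: (6, 1)  from 1·(5,1) + (1,0)
step 2: (17, 3)  from 2·(6,1) + (5,1)
step 3: (23, 4)  from 1·(17,3) + (6,1)
→ (23, 4).  Check: 23²=529, 33·4²=528, difference 1.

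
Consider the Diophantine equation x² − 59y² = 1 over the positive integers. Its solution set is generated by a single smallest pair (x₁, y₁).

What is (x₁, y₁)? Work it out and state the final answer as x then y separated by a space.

[7; 1,2,7,2,1,14] for √59; ℓ=6 ⇒ convergent index 5
k=0  a_k=7  p_k/q_k = 7/1
k=1  a_k=1  p_k/q_k = 8/1
k=2  a_k=2  p_k/q_k = 23/3
k=3  a_k=7  p_k/q_k = 169/22
k=4  a_k=2  p_k/q_k = 361/47
k=5  a_k=1  p_k/q_k = 530/69
fundamental: x₁=530, y₁=69  (since 280900 − 59·4761 = 1)

530 69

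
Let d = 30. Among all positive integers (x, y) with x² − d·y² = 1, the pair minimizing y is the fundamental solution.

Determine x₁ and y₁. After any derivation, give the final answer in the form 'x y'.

[5; 2,10] for √30; ℓ=2 ⇒ convergent index 1
k=0  a_k=5  p_k/q_k = 5/1
k=1  a_k=2  p_k/q_k = 11/2
→ (11, 2).  Check: 11²=121, 30·2²=120, difference 1.

11 2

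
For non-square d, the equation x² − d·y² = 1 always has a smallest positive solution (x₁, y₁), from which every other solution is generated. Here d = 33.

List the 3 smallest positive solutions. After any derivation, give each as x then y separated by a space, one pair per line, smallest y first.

√33 → a₀=5, period (1,2,1,10); ℓ=4 even so k=3
step 0: (5, 1)  from 5·(1,0) + (0,1)
step 1: (6, 1)  from 1·(5,1) + (1,0)
step 2: (17, 3)  from 2·(6,1) + (5,1)
step 3: (23, 4)  from 1·(17,3) + (6,1)
→ (23, 4).  Check: 23²=529, 33·4²=528, difference 1.
(23+4√33)^2 = 1057 + 184√33
(23+4√33)^3 = 48599 + 8460√33

23 4
1057 184
48599 8460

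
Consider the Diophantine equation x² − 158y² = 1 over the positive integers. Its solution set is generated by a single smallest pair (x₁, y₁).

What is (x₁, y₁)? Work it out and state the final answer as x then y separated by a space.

[12; 1,1,3,12,3,1,1,24] for √158; ℓ=8 ⇒ convergent index 7
i=0: a=12 ⇒ p=12, q=1
i=1: a=1 ⇒ p=13, q=1
i=2: a=1 ⇒ p=25, q=2
i=3: a=3 ⇒ p=88, q=7
…
i=6: a=1 ⇒ p=4412, q=351
i=7: a=1 ⇒ p=7743, q=616
→ (7743, 616).  Check: 7743²=59954049, 158·616²=59954048, difference 1.

7743 616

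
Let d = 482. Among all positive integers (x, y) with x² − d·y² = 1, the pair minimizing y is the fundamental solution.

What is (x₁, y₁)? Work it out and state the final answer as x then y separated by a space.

√482 → a₀=21, period (1,20,1,42); ℓ=4 even so k=3
a_0=21:  p_0=21·1+0=21,  q_0=21·0+1=1
a_1=1:  p_1=1·21+1=22,  q_1=1·1+0=1
a_2=20:  p_2=20·22+21=461,  q_2=20·1+1=21
a_3=1:  p_3=1·461+22=483,  q_3=1·21+1=22
→ (483, 22).  Check: 483²=233289, 482·22²=233288, difference 1.

483 22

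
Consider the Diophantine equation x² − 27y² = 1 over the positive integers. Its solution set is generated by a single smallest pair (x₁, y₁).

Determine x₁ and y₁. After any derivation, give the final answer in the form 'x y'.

26 5

[5; 5,10] for √27; ℓ=2 ⇒ convergent index 1
step 0: (5, 1)  from 5·(1,0) + (0,1)
step 1: (26, 5)  from 5·(5,1) + (1,0)
→ (26, 5).  Check: 26²=676, 27·5²=675, difference 1.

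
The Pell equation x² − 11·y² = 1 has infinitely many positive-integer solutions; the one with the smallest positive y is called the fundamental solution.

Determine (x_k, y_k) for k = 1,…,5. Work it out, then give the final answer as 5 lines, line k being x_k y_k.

√11 → a₀=3, period (3,6); ℓ=2 even so k=1
step 0: (3, 1)  from 3·(1,0) + (0,1)
step 1: (10, 3)  from 3·(3,1) + (1,0)
(x₁, y₁) = (10, 3);  10² − 11·3² = 1 ✓
k=2:  x_2 = 10·10+11·3·3 = 199,  y_2 = 10·3+3·10 = 60
k=3:  x_3 = 10·199+11·3·60 = 3970,  y_3 = 10·60+3·199 = 1197
k=4:  x_4 = 10·3970+11·3·1197 = 79201,  y_4 = 10·1197+3·3970 = 23880
k=5:  x_5 = 10·79201+11·3·23880 = 1580050,  y_5 = 10·23880+3·79201 = 476403

10 3
199 60
3970 1197
79201 23880
1580050 476403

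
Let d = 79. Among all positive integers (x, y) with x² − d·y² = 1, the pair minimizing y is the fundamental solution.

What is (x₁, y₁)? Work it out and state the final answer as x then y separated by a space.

80 9

[8; 1,7,1,16] for √79; ℓ=4 ⇒ convergent index 3
k=0  a_k=8  p_k/q_k = 8/1
…
k=2  a_k=7  p_k/q_k = 71/8
k=3  a_k=1  p_k/q_k = 80/9
(x₁, y₁) = (80, 9);  80² − 79·9² = 1 ✓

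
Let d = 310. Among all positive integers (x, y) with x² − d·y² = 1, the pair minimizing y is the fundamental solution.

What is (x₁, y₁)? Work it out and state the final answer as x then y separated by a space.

848719 48204

d=310: √d = [17; 1,1,1,1,5,…,1,1,34] (ℓ=16, even), read p_15/q_15
a_0=17:  p_0=17·1+0=17,  q_0=17·0+1=1
a_1=1:  p_1=1·17+1=18,  q_1=1·1+0=1
…
a_3=1:  p_3=1·35+18=53,  q_3=1·2+1=3
…
a_5=5:  p_5=5·88+53=493,  q_5=5·5+3=28
…
a_9=1:  p_9=1·5687+2060=7747,  q_9=1·323+117=440
…
a_11=5:  p_11=5·28928+7747=152387,  q_11=5·1643+440=8655
a_12=1:  p_12=1·152387+28928=181315,  q_12=1·8655+1643=10298
a_13=1:  p_13=1·181315+152387=333702,  q_13=1·10298+8655=18953
a_14=1:  p_14=1·333702+181315=515017,  q_14=1·18953+10298=29251
a_15=1:  p_15=1·515017+333702=848719,  q_15=1·29251+18953=48204
(x₁, y₁) = (848719, 48204);  848719² − 310·48204² = 1 ✓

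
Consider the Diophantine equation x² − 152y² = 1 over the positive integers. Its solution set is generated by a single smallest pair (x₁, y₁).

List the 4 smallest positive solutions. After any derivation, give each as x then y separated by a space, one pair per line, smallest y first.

37 3
2737 222
202501 16425
14982337 1215228

√152 → a₀=12, period (3,24); ℓ=2 even so k=1
a_0=12:  p_0=12·1+0=12,  q_0=12·0+1=1
a_1=3:  p_1=3·12+1=37,  q_1=3·1+0=3
(x₁, y₁) = (37, 3);  37² − 152·3² = 1 ✓
(x_2, y_2) = (37·37 + 152·3·3, 37·3 + 3·37) = (2737, 222)
(x_3, y_3) = (37·2737 + 152·3·222, 37·222 + 3·2737) = (202501, 16425)
(x_4, y_4) = (37·202501 + 152·3·16425, 37·16425 + 3·202501) = (14982337, 1215228)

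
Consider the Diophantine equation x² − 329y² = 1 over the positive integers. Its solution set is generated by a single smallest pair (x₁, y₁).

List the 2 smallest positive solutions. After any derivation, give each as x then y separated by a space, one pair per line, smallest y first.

√329 = [18; 7,4,2,1,1,4,1,1,2,4,7,36, …], period ℓ=12 (even) → k=11
i=0: a=18 ⇒ p=18, q=1
i=1: a=7 ⇒ p=127, q=7
i=2: a=4 ⇒ p=526, q=29
i=3: a=2 ⇒ p=1179, q=65
i=4: a=1 ⇒ p=1705, q=94
…
i=6: a=4 ⇒ p=13241, q=730
i=7: a=1 ⇒ p=16125, q=889
i=8: a=1 ⇒ p=29366, q=1619
i=9: a=2 ⇒ p=74857, q=4127
i=10: a=4 ⇒ p=328794, q=18127
i=11: a=7 ⇒ p=2376415, q=131016
fundamental: x₁=2376415, y₁=131016  (since 5647348252225 − 329·17165192256 = 1)
(2376415+131016√329)^2 = 11294696504449 + 622696775280√329

2376415 131016
11294696504449 622696775280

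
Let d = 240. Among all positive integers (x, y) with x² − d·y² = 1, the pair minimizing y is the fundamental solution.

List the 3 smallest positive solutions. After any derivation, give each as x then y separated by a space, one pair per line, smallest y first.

31 2
1921 124
119071 7686

√240 = [15; 2,30, …], period ℓ=2 (even) → k=1
step 0: (15, 1)  from 15·(1,0) + (0,1)
step 1: (31, 2)  from 2·(15,1) + (1,0)
fundamental: x₁=31, y₁=2  (since 961 − 240·4 = 1)
k=2:  x_2 = 31·31+240·2·2 = 1921,  y_2 = 31·2+2·31 = 124
k=3:  x_3 = 31·1921+240·2·124 = 119071,  y_3 = 31·124+2·1921 = 7686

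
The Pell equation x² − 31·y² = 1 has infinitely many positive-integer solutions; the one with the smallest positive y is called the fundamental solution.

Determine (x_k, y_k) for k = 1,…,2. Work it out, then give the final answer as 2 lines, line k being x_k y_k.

√31 → a₀=5, period (1,1,3,5,3,1,1,10); ℓ=8 even so k=7
i=0: a=5 ⇒ p=5, q=1
…
i=3: a=3 ⇒ p=39, q=7
…
i=6: a=1 ⇒ p=863, q=155
i=7: a=1 ⇒ p=1520, q=273
→ (1520, 273).  Check: 1520²=2310400, 31·273²=2310399, difference 1.
(1520+273√31)^2 = 4620799 + 829920√31

1520 273
4620799 829920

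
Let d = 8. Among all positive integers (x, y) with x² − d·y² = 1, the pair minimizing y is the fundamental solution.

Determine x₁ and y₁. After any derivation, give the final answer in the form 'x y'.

3 1

√8 = [2; 1,4, …], period ℓ=2 (even) → k=1
i=0: a=2 ⇒ p=2, q=1
i=1: a=1 ⇒ p=3, q=1
(x₁, y₁) = (3, 1);  3² − 8·1² = 1 ✓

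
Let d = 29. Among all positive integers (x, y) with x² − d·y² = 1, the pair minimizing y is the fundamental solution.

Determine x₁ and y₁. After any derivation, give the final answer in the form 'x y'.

9801 1820

[5; 2,1,1,2,10] for √29; ℓ=5 ⇒ convergent index 9
k=0  a_k=5  p_k/q_k = 5/1
…
k=3  a_k=1  p_k/q_k = 27/5
…
k=5  a_k=10  p_k/q_k = 727/135
…
k=8  a_k=1  p_k/q_k = 3775/701
k=9  a_k=2  p_k/q_k = 9801/1820
→ (9801, 1820).  Check: 9801²=96059601, 29·1820²=96059600, difference 1.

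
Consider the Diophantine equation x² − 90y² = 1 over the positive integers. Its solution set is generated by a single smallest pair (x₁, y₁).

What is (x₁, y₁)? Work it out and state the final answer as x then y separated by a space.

19 2

√90 → a₀=9, period (2,18); ℓ=2 even so k=1
a_0=9:  p_0=9·1+0=9,  q_0=9·0+1=1
a_1=2:  p_1=2·9+1=19,  q_1=2·1+0=2
fundamental: x₁=19, y₁=2  (since 361 − 90·4 = 1)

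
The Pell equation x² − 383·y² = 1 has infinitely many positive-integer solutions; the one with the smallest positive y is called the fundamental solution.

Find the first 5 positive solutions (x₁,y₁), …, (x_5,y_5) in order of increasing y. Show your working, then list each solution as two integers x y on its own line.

18768 959
704475647 35997024
26443197867024 1351184291905
992571874432137217 50718053544949056
37257177852241504710288 1903752856512023474111

[19; 1,1,3,19,3,1,1,38] for √383; ℓ=8 ⇒ convergent index 7
step 0: (19, 1)  from 19·(1,0) + (0,1)
step 1: (20, 1)  from 1·(19,1) + (1,0)
step 2: (39, 2)  from 1·(20,1) + (19,1)
step 3: (137, 7)  from 3·(39,2) + (20,1)
step 4: (2642, 135)  from 19·(137,7) + (39,2)
step 5: (8063, 412)  from 3·(2642,135) + (137,7)
step 6: (10705, 547)  from 1·(8063,412) + (2642,135)
step 7: (18768, 959)  from 1·(10705,547) + (8063,412)
fundamental: x₁=18768, y₁=959  (since 352237824 − 383·919681 = 1)
k=2:  x_2 = 18768·18768+383·959·959 = 704475647,  y_2 = 18768·959+959·18768 = 35997024
k=3:  x_3 = 18768·704475647+383·959·35997024 = 26443197867024,  y_3 = 18768·35997024+959·704475647 = 1351184291905
k=4:  x_4 = 18768·26443197867024+383·959·1351184291905 = 992571874432137217,  y_4 = 18768·1351184291905+959·26443197867024 = 50718053544949056
k=5:  x_5 = 18768·992571874432137217+383·959·50718053544949056 = 37257177852241504710288,  y_5 = 18768·50718053544949056+959·992571874432137217 = 1903752856512023474111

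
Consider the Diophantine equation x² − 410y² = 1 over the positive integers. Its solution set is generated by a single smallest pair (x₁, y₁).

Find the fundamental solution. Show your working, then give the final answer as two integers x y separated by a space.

81 4

√410 → a₀=20, period (4,40); ℓ=2 even so k=1
step 0: (20, 1)  from 20·(1,0) + (0,1)
step 1: (81, 4)  from 4·(20,1) + (1,0)
(x₁, y₁) = (81, 4);  81² − 410·4² = 1 ✓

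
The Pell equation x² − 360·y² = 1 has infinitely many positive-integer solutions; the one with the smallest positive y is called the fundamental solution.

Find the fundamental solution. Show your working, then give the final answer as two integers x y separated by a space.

19 1

√360 = [18; 1,36, …], period ℓ=2 (even) → k=1
step 0: (18, 1)  from 18·(1,0) + (0,1)
step 1: (19, 1)  from 1·(18,1) + (1,0)
fundamental: x₁=19, y₁=1  (since 361 − 360·1 = 1)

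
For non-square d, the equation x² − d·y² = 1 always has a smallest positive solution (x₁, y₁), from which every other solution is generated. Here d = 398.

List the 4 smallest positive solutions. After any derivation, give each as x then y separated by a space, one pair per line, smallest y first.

399 20
318401 15960
254083599 12736060
202758393601 10163359920

√398 → a₀=19, period (1,18,1,38); ℓ=4 even so k=3
i=0: a=19 ⇒ p=19, q=1
i=1: a=1 ⇒ p=20, q=1
i=2: a=18 ⇒ p=379, q=19
i=3: a=1 ⇒ p=399, q=20
fundamental: x₁=399, y₁=20  (since 159201 − 398·400 = 1)
(399+20√398)^2 = 318401 + 15960√398
(399+20√398)^3 = 254083599 + 12736060√398
(399+20√398)^4 = 202758393601 + 10163359920√398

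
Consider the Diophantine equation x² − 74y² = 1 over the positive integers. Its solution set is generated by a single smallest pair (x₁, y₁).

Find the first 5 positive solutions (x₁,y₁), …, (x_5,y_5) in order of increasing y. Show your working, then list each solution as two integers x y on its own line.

3699 430
27365201 3181140
202447753299 23534073290
1497708451540801 174105071018280
11080046922051092499 1288029291859162150

√74 = [8; 1,1,1,1,16, …], period ℓ=5 (odd) → k=9
k=0  a_k=8  p_k/q_k = 8/1
…
k=2  a_k=1  p_k/q_k = 17/2
k=3  a_k=1  p_k/q_k = 26/3
…
k=8  a_k=1  p_k/q_k = 2228/259
k=9  a_k=1  p_k/q_k = 3699/430
fundamental: x₁=3699, y₁=430  (since 13682601 − 74·184900 = 1)
(x_2, y_2) = (3699·3699 + 74·430·430, 3699·430 + 430·3699) = (27365201, 3181140)
(x_3, y_3) = (3699·27365201 + 74·430·3181140, 3699·3181140 + 430·27365201) = (202447753299, 23534073290)
(x_4, y_4) = (3699·202447753299 + 74·430·23534073290, 3699·23534073290 + 430·202447753299) = (1497708451540801, 174105071018280)
(x_5, y_5) = (3699·1497708451540801 + 74·430·174105071018280, 3699·174105071018280 + 430·1497708451540801) = (11080046922051092499, 1288029291859162150)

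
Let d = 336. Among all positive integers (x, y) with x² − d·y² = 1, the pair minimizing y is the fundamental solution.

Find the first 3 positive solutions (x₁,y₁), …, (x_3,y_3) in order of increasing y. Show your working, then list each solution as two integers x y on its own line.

55 3
6049 330
665335 36297

[18; 3,36] for √336; ℓ=2 ⇒ convergent index 1
k=0  a_k=18  p_k/q_k = 18/1
k=1  a_k=3  p_k/q_k = 55/3
(x₁, y₁) = (55, 3);  55² − 336·3² = 1 ✓
n=2: (55,3)∘(55,3) = (55·55+336·3·3, 55·3+3·55) = (6049,330)
n=3: (6049,330)∘(55,3) = (55·6049+336·3·330, 55·330+3·6049) = (665335,36297)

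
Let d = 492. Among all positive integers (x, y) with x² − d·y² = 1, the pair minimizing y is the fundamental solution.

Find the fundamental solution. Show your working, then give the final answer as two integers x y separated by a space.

29767 1342

√492 = [22; 5,1,1,10,1,1,5,44, …], period ℓ=8 (even) → k=7
step 0: (22, 1)  from 22·(1,0) + (0,1)
step 1: (111, 5)  from 5·(22,1) + (1,0)
…
step 3: (244, 11)  from 1·(133,6) + (111,5)
step 4: (2573, 116)  from 10·(244,11) + (133,6)
step 5: (2817, 127)  from 1·(2573,116) + (244,11)
step 6: (5390, 243)  from 1·(2817,127) + (2573,116)
step 7: (29767, 1342)  from 5·(5390,243) + (2817,127)
(x₁, y₁) = (29767, 1342);  29767² − 492·1342² = 1 ✓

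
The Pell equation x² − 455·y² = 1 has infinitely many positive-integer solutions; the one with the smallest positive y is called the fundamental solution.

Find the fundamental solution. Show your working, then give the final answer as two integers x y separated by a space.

d=455: √d = [21; 3,42] (ℓ=2, even), read p_1/q_1
k=0  a_k=21  p_k/q_k = 21/1
k=1  a_k=3  p_k/q_k = 64/3
fundamental: x₁=64, y₁=3  (since 4096 − 455·9 = 1)

64 3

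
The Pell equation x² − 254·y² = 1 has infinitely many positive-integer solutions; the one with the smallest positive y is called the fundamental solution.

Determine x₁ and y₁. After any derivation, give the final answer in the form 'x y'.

√254 = [15; 1,14,1,30, …], period ℓ=4 (even) → k=3
a_0=15:  p_0=15·1+0=15,  q_0=15·0+1=1
a_1=1:  p_1=1·15+1=16,  q_1=1·1+0=1
a_2=14:  p_2=14·16+15=239,  q_2=14·1+1=15
a_3=1:  p_3=1·239+16=255,  q_3=1·15+1=16
fundamental: x₁=255, y₁=16  (since 65025 − 254·256 = 1)

255 16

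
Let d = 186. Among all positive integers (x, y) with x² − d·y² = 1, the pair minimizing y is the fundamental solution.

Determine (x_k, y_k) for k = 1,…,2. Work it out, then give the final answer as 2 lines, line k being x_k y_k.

7501 550
112530001 8251100

√186 = [13; 1,1,1,3,4,3,1,1,1,26, …], period ℓ=10 (even) → k=9
k=0  a_k=13  p_k/q_k = 13/1
k=1  a_k=1  p_k/q_k = 14/1
k=2  a_k=1  p_k/q_k = 27/2
k=3  a_k=1  p_k/q_k = 41/3
k=4  a_k=3  p_k/q_k = 150/11
k=5  a_k=4  p_k/q_k = 641/47
k=6  a_k=3  p_k/q_k = 2073/152
…
k=8  a_k=1  p_k/q_k = 4787/351
k=9  a_k=1  p_k/q_k = 7501/550
→ (7501, 550).  Check: 7501²=56265001, 186·550²=56265000, difference 1.
k=2:  x_2 = 7501·7501+186·550·550 = 112530001,  y_2 = 7501·550+550·7501 = 8251100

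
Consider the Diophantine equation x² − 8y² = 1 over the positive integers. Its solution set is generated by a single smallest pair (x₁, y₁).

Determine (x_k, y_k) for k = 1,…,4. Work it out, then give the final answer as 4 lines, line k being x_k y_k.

3 1
17 6
99 35
577 204

√8 = [2; 1,4, …], period ℓ=2 (even) → k=1
step 0: (2, 1)  from 2·(1,0) + (0,1)
step 1: (3, 1)  from 1·(2,1) + (1,0)
(x₁, y₁) = (3, 1);  3² − 8·1² = 1 ✓
k=2:  x_2 = 3·3+8·1·1 = 17,  y_2 = 3·1+1·3 = 6
k=3:  x_3 = 3·17+8·1·6 = 99,  y_3 = 3·6+1·17 = 35
k=4:  x_4 = 3·99+8·1·35 = 577,  y_4 = 3·35+1·99 = 204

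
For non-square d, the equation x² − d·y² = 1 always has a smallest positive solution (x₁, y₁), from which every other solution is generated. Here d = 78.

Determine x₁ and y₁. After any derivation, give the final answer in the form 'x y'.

53 6

√78 = [8; 1,4,1,16, …], period ℓ=4 (even) → k=3
a_0=8:  p_0=8·1+0=8,  q_0=8·0+1=1
a_1=1:  p_1=1·8+1=9,  q_1=1·1+0=1
a_2=4:  p_2=4·9+8=44,  q_2=4·1+1=5
a_3=1:  p_3=1·44+9=53,  q_3=1·5+1=6
fundamental: x₁=53, y₁=6  (since 2809 − 78·36 = 1)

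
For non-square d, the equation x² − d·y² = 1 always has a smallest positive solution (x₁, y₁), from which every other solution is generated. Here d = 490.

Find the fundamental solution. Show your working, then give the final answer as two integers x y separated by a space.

[22; 7,2,1,4,4,4,1,2,7,44] for √490; ℓ=10 ⇒ convergent index 9
a_0=22:  p_0=22·1+0=22,  q_0=22·0+1=1
a_1=7:  p_1=7·22+1=155,  q_1=7·1+0=7
a_2=2:  p_2=2·155+22=332,  q_2=2·7+1=15
…
a_4=4:  p_4=4·487+332=2280,  q_4=4·22+15=103
a_5=4:  p_5=4·2280+487=9607,  q_5=4·103+22=434
a_6=4:  p_6=4·9607+2280=40708,  q_6=4·434+103=1839
…
a_8=2:  p_8=2·50315+40708=141338,  q_8=2·2273+1839=6385
a_9=7:  p_9=7·141338+50315=1039681,  q_9=7·6385+2273=46968
→ (1039681, 46968).  Check: 1039681²=1080936581761, 490·46968²=1080936581760, difference 1.

1039681 46968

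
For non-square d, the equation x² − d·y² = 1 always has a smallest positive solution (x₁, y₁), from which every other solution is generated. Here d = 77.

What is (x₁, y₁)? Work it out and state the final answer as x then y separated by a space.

d=77: √d = [8; 1,3,2,3,1,16] (ℓ=6, even), read p_5/q_5
a_0=8:  p_0=8·1+0=8,  q_0=8·0+1=1
…
a_4=3:  p_4=3·79+35=272,  q_4=3·9+4=31
a_5=1:  p_5=1·272+79=351,  q_5=1·31+9=40
(x₁, y₁) = (351, 40);  351² − 77·40² = 1 ✓

351 40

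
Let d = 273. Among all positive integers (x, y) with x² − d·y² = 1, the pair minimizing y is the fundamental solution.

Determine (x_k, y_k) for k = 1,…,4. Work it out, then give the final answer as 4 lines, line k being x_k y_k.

d=273: √d = [16; 1,1,10,1,1,32] (ℓ=6, even), read p_5/q_5
a_0=16:  p_0=16·1+0=16,  q_0=16·0+1=1
a_1=1:  p_1=1·16+1=17,  q_1=1·1+0=1
a_2=1:  p_2=1·17+16=33,  q_2=1·1+1=2
a_3=10:  p_3=10·33+17=347,  q_3=10·2+1=21
a_4=1:  p_4=1·347+33=380,  q_4=1·21+2=23
a_5=1:  p_5=1·380+347=727,  q_5=1·23+21=44
fundamental: x₁=727, y₁=44  (since 528529 − 273·1936 = 1)
n=2: (727,44)∘(727,44) = (727·727+273·44·44, 727·44+44·727) = (1057057,63976)
n=3: (1057057,63976)∘(727,44) = (727·1057057+273·44·63976, 727·63976+44·1057057) = (1536960151,93021060)
n=4: (1536960151,93021060)∘(727,44) = (727·1536960151+273·44·93021060, 727·93021060+44·1536960151) = (2234739002497,135252557264)

727 44
1057057 63976
1536960151 93021060
2234739002497 135252557264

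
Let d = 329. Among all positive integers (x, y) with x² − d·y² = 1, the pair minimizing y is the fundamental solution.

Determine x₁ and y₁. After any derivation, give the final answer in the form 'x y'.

2376415 131016

√329 = [18; 7,4,2,1,1,4,1,1,2,4,7,36, …], period ℓ=12 (even) → k=11
i=0: a=18 ⇒ p=18, q=1
i=1: a=7 ⇒ p=127, q=7
i=2: a=4 ⇒ p=526, q=29
i=3: a=2 ⇒ p=1179, q=65
i=4: a=1 ⇒ p=1705, q=94
i=5: a=1 ⇒ p=2884, q=159
i=6: a=4 ⇒ p=13241, q=730
i=7: a=1 ⇒ p=16125, q=889
i=8: a=1 ⇒ p=29366, q=1619
i=9: a=2 ⇒ p=74857, q=4127
i=10: a=4 ⇒ p=328794, q=18127
i=11: a=7 ⇒ p=2376415, q=131016
→ (2376415, 131016).  Check: 2376415²=5647348252225, 329·131016²=5647348252224, difference 1.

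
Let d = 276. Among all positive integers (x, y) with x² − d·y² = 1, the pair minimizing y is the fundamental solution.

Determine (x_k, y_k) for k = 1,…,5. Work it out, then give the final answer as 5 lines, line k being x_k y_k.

[16; 1,1,1,1,2,2,2,1,1,1,1,32] for √276; ℓ=12 ⇒ convergent index 11
a_0=16:  p_0=16·1+0=16,  q_0=16·0+1=1
a_1=1:  p_1=1·16+1=17,  q_1=1·1+0=1
…
a_10=1:  p_10=1·3007+1761=4768,  q_10=1·181+106=287
a_11=1:  p_11=1·4768+3007=7775,  q_11=1·287+181=468
→ (7775, 468).  Check: 7775²=60450625, 276·468²=60450624, difference 1.
k=2:  x_2 = 7775·7775+276·468·468 = 120901249,  y_2 = 7775·468+468·7775 = 7277400
k=3:  x_3 = 7775·120901249+276·468·7277400 = 1880014414175,  y_3 = 7775·7277400+468·120901249 = 113163569532
k=4:  x_4 = 7775·1880014414175+276·468·113163569532 = 29234224019520001,  y_4 = 7775·113163569532+468·1880014414175 = 1759693498945200
k=5:  x_5 = 7775·29234224019520001+276·468·1759693498945200 = 454592181623521601375,  y_5 = 7775·1759693498945200+468·29234224019520001 = 27363233795434290468

7775 468
120901249 7277400
1880014414175 113163569532
29234224019520001 1759693498945200
454592181623521601375 27363233795434290468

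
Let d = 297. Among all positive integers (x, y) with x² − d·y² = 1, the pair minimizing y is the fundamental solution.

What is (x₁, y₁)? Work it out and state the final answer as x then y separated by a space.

48599 2820

√297 → a₀=17, period (4,3,1,1,2,1,1,3,4,34); ℓ=10 even so k=9
a_0=17:  p_0=17·1+0=17,  q_0=17·0+1=1
…
a_6=1:  p_6=1·1327+517=1844,  q_6=1·77+30=107
a_7=1:  p_7=1·1844+1327=3171,  q_7=1·107+77=184
a_8=3:  p_8=3·3171+1844=11357,  q_8=3·184+107=659
a_9=4:  p_9=4·11357+3171=48599,  q_9=4·659+184=2820
→ (48599, 2820).  Check: 48599²=2361862801, 297·2820²=2361862800, difference 1.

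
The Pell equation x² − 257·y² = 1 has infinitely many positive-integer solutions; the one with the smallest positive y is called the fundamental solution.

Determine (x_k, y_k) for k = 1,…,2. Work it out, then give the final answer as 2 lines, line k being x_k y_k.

d=257: √d = [16; 32] (ℓ=1, odd), read p_1/q_1
a_0=16:  p_0=16·1+0=16,  q_0=16·0+1=1
a_1=32:  p_1=32·16+1=513,  q_1=32·1+0=32
(x₁, y₁) = (513, 32);  513² − 257·32² = 1 ✓
k=2:  x_2 = 513·513+257·32·32 = 526337,  y_2 = 513·32+32·513 = 32832

513 32
526337 32832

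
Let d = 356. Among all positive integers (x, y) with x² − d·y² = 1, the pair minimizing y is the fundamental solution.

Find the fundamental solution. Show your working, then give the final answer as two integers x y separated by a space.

√356 = [18; 1,6,1,1,2,…,6,1,36, …], period ℓ=14 (even) → k=13
i=0: a=18 ⇒ p=18, q=1
…
i=2: a=6 ⇒ p=132, q=7
i=3: a=1 ⇒ p=151, q=8
i=4: a=1 ⇒ p=283, q=15
i=5: a=2 ⇒ p=717, q=38
i=6: a=1 ⇒ p=1000, q=53
i=7: a=8 ⇒ p=8717, q=462
i=8: a=1 ⇒ p=9717, q=515
…
i=12: a=6 ⇒ p=433982, q=23001
i=13: a=1 ⇒ p=500001, q=26500
→ (500001, 26500).  Check: 500001²=250001000001, 356·26500²=250001000000, difference 1.

500001 26500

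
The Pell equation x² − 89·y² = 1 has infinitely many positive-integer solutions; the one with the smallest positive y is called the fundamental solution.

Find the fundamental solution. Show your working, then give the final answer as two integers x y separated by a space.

d=89: √d = [9; 2,3,3,2,18] (ℓ=5, odd), read p_9/q_9
k=0  a_k=9  p_k/q_k = 9/1
k=1  a_k=2  p_k/q_k = 19/2
k=2  a_k=3  p_k/q_k = 66/7
…
k=5  a_k=18  p_k/q_k = 9217/977
…
k=7  a_k=3  p_k/q_k = 66019/6998
k=8  a_k=3  p_k/q_k = 216991/23001
k=9  a_k=2  p_k/q_k = 500001/53000
→ (500001, 53000).  Check: 500001²=250001000001, 89·53000²=250001000000, difference 1.

500001 53000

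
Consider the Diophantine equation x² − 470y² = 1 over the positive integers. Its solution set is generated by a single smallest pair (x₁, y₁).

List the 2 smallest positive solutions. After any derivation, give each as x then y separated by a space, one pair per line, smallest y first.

1691 78
5718961 263796

√470 = [21; 1,2,8,2,1,42, …], period ℓ=6 (even) → k=5
step 0: (21, 1)  from 21·(1,0) + (0,1)
step 1: (22, 1)  from 1·(21,1) + (1,0)
…
step 4: (1149, 53)  from 2·(542,25) + (65,3)
step 5: (1691, 78)  from 1·(1149,53) + (542,25)
(x₁, y₁) = (1691, 78);  1691² − 470·78² = 1 ✓
(x_2, y_2) = (1691·1691 + 470·78·78, 1691·78 + 78·1691) = (5718961, 263796)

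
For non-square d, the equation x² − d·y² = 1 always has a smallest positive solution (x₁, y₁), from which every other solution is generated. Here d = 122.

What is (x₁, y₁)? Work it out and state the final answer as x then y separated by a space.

243 22

d=122: √d = [11; 22] (ℓ=1, odd), read p_1/q_1
a_0=11:  p_0=11·1+0=11,  q_0=11·0+1=1
a_1=22:  p_1=22·11+1=243,  q_1=22·1+0=22
(x₁, y₁) = (243, 22);  243² − 122·22² = 1 ✓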